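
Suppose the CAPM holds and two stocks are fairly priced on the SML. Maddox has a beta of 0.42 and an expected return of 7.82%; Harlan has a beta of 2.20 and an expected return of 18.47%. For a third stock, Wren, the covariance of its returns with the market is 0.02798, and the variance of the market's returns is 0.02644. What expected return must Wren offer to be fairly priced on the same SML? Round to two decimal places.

MRP = (18.47% − 7.82%) / (2.20 − 0.42) = 5.9831%
R_f = 7.82% − 0.42 × 5.9831% = 5.3071%
β_Wren = Cov / Var(R_m) = 0.02798 / 0.02644 = 1.0582
E(R_Wren) = R_f + β × MRP = 5.3071% + 1.0582 × 5.9831% = 11.64%

11.64%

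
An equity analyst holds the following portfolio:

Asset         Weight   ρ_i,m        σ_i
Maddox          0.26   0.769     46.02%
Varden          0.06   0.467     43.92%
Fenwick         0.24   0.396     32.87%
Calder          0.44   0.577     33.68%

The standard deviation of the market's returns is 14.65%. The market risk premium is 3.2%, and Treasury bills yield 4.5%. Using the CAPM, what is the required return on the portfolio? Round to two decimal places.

β_Maddox = 0.769 × 46.02% / 14.65% = 2.4157
β_Varden = 0.467 × 43.92% / 14.65% = 1.4000
β_Fenwick = 0.396 × 32.87% / 14.65% = 0.8885
β_Calder = 0.577 × 33.68% / 14.65% = 1.3265
β_P = Σ w_i β_i = 0.26×2.4157 + 0.06×1.4000 + 0.24×0.8885 + 0.44×1.3265 = 1.5090
E(R_P) = R_f + β_P × MRP = 4.5% + 1.5090 × 3.2% = 9.33%

9.33%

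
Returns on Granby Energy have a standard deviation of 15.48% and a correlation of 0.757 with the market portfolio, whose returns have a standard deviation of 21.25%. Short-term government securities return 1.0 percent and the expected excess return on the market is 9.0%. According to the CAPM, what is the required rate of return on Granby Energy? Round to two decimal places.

β = ρ × σ_i / σ_m = 0.757 × 15.48% / 21.25% = 0.5515
E(R) = 1.0% + 0.5515 × 9.0% = 5.96%

5.96%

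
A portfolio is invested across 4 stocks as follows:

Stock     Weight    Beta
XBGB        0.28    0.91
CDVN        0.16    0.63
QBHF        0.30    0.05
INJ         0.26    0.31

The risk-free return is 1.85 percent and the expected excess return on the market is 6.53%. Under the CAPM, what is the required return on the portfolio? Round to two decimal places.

β_P = Σ w_i β_i = 0.28×0.91 + 0.16×0.63 + 0.30×0.05 + 0.26×0.31 = 0.4512
E(R_P) = R_f + β_P × MRP = 1.85% + 0.4512 × 6.53% = 4.80%

4.80%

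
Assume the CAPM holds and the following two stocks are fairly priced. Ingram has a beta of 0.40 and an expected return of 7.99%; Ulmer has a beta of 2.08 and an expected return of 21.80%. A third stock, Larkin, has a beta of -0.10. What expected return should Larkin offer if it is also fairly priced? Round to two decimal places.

3.88%

MRP (SML slope) = (21.80% − 7.99%) / (2.08 − 0.40) = 13.81% / 1.68 = 8.2202%
R_f (intercept) = 7.99% − 0.40 × 8.2202% = 4.7019%
E(R_Larkin) = R_f + β × MRP = 4.7019% + -0.10 × 8.2202% = 3.88%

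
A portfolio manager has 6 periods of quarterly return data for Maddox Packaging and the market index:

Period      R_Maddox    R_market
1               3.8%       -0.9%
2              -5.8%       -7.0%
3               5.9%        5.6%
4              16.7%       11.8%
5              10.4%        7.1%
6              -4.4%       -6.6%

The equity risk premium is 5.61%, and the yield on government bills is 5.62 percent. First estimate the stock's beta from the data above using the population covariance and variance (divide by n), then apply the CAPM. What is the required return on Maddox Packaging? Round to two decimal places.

Mean R_i = (3.8 − 5.8 + 5.9 + 16.7 + 10.4 − 4.4) / 6 = 4.4333%
Mean R_m = (-0.9 − 7.0 + 5.6 + 11.8 + 7.1 − 6.6) / 6 = 1.6667%
Σ(R_i − R̄_i)(R_m − R̄_m) = 325.8267  ⇒  Cov = 325.8267 / 6 = 54.3045
Σ(R_m − R̄_m)² = 297.7133  ⇒  Var(R_m) = 297.7133 / 6 = 49.6189
β = Cov / Var(R_m) = 54.3045 / 49.6189 = 1.0944
E(R) = R_f + β × MRP = 5.62% + 1.0944 × 5.61% = 11.76%

11.76%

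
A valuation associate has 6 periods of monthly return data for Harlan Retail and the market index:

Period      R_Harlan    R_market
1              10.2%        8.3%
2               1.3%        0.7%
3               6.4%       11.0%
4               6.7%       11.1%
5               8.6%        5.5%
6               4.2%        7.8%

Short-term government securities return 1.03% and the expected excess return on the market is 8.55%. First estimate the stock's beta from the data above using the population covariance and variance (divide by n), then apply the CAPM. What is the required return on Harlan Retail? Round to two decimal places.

4.81%

Mean R_i = (10.2 + 1.3 + 6.4 + 6.7 + 8.6 + 4.2) / 6 = 6.2333%
Mean R_m = (8.3 + 0.7 + 11.0 + 11.1 + 5.5 + 7.8) / 6 = 7.4000%
Σ(R_i − R̄_i)(R_m − R̄_m) = 33.6400  ⇒  Cov = 33.6400 / 6 = 5.6067
Σ(R_m − R̄_m)² = 76.1200  ⇒  Var(R_m) = 76.1200 / 6 = 12.6867
β = Cov / Var(R_m) = 5.6067 / 12.6867 = 0.4419
E(R) = R_f + β × MRP = 1.03% + 0.4419 × 8.55% = 4.81%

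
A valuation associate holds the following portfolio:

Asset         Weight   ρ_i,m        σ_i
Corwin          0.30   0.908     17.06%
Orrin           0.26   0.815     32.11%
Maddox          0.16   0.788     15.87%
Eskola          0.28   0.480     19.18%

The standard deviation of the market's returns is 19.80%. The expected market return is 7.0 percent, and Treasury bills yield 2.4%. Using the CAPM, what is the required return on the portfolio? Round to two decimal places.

6.12%

β_Corwin = 0.908 × 17.06% / 19.80% = 0.7823
β_Orrin = 0.815 × 32.11% / 19.80% = 1.3217
β_Maddox = 0.788 × 15.87% / 19.80% = 0.6316
β_Eskola = 0.480 × 19.18% / 19.80% = 0.4650
β_P = Σ w_i β_i = 0.30×0.7823 + 0.26×1.3217 + 0.16×0.6316 + 0.28×0.4650 = 0.8096
MRP = 7.0% − 2.4% = 4.60%
E(R_P) = R_f + β_P × MRP = 2.4% + 0.8096 × 4.6% = 6.12%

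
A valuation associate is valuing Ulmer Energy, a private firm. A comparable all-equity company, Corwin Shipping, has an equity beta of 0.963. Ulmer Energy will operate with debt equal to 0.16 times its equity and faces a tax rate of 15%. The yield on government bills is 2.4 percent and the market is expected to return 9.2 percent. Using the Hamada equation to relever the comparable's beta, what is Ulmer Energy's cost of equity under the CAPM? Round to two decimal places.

β_L = β_U × [1 + (1 − t)(D/E)] = 0.963 × [1 + (1 − 0.15) × 0.16]
    = 0.963 × [1 + 0.85 × 0.16] = 0.963 × 1.1360 = 1.0940
MRP = 9.2% − 2.4% = 6.80%
E(R) = R_f + β_L × MRP = 2.4% + 1.0940 × 6.8% = 9.84%

9.84%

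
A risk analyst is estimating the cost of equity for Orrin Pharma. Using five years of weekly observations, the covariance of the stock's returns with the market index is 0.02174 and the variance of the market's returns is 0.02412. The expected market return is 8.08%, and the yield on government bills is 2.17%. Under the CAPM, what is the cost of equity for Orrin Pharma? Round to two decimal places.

7.50%

β = Cov(R_i, R_m) / Var(R_m) = 0.02174 / 0.02412 = 0.9013
MRP = 8.08% − 2.17% = 5.91%
E(R) = R_f + β × MRP = 2.17% + 0.9013 × 5.91% = 7.50%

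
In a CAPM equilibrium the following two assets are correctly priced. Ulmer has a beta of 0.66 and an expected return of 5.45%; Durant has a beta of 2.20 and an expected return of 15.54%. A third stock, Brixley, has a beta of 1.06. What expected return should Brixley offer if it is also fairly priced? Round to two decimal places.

MRP (SML slope) = (15.54% − 5.45%) / (2.20 − 0.66) = 10.09% / 1.54 = 6.5519%
R_f (intercept) = 5.45% − 0.66 × 6.5519% = 1.1257%
E(R_Brixley) = R_f + β × MRP = 1.1257% + 1.06 × 6.5519% = 8.07%

8.07%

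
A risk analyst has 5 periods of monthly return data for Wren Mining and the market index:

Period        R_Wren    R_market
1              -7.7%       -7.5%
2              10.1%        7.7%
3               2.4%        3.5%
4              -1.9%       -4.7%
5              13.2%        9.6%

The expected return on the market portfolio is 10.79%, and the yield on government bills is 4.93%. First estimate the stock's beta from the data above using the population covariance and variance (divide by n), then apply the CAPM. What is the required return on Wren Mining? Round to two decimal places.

Mean R_i = (-7.7 + 10.1 + 2.4 − 1.9 + 13.2) / 5 = 3.2200%
Mean R_m = (-7.5 + 7.7 + 3.5 − 4.7 + 9.6) / 5 = 1.7200%
Σ(R_i − R̄_i)(R_m − R̄_m) = 251.8780  ⇒  Cov = 251.8780 / 5 = 50.3756
Σ(R_m − R̄_m)² = 227.2480  ⇒  Var(R_m) = 227.2480 / 5 = 45.4496
β = Cov / Var(R_m) = 50.3756 / 45.4496 = 1.1084
MRP = 10.79% − 4.93% = 5.86%
E(R) = R_f + β × MRP = 4.93% + 1.1084 × 5.86% = 11.43%

11.43%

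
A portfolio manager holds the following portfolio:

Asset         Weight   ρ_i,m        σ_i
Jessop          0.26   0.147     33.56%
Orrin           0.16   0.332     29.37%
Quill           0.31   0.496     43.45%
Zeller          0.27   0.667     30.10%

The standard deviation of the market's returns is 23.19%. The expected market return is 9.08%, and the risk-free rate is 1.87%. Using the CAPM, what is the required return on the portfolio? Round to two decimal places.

6.52%

β_Jessop = 0.147 × 33.56% / 23.19% = 0.2127
β_Orrin = 0.332 × 29.37% / 23.19% = 0.4205
β_Quill = 0.496 × 43.45% / 23.19% = 0.9293
β_Zeller = 0.667 × 30.10% / 23.19% = 0.8657
β_P = Σ w_i β_i = 0.26×0.2127 + 0.16×0.4205 + 0.31×0.9293 + 0.27×0.8657 = 0.6444
MRP = 9.08% − 1.87% = 7.21%
E(R_P) = R_f + β_P × MRP = 1.87% + 0.6444 × 7.21% = 6.52%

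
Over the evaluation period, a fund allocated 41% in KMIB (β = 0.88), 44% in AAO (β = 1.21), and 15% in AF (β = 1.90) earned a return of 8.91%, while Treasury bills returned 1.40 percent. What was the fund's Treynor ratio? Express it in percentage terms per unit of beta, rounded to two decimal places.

β_P = 0.41×0.88 + 0.44×1.21 + 0.15×1.90 = 1.1782
Treynor = (R_P − R_f) / β_P = (8.91% − 1.40%) / 1.1782 = 7.51% / 1.1782 = 6.37%

6.37%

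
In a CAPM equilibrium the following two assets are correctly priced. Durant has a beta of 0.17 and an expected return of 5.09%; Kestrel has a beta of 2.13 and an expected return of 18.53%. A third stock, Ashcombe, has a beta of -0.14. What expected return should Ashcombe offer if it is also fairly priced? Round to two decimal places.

2.96%

MRP (SML slope) = (18.53% − 5.09%) / (2.13 − 0.17) = 13.44% / 1.96 = 6.8571%
R_f (intercept) = 5.09% − 0.17 × 6.8571% = 3.9243%
E(R_Ashcombe) = R_f + β × MRP = 3.9243% + -0.14 × 6.8571% = 2.96%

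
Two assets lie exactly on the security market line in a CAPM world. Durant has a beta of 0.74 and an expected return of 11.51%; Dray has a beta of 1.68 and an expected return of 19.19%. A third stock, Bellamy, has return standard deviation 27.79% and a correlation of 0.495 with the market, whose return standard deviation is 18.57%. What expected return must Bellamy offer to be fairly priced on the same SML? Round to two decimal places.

MRP = (19.19% − 11.51%) / (1.68 − 0.74) = 8.1702%
R_f = 11.51% − 0.74 × 8.1702% = 5.4641%
β_Bellamy = ρ·σ_i/σ_m = 0.495 × 27.79 / 18.57 = 0.7408
E(R_Bellamy) = R_f + β × MRP = 5.4641% + 0.7408 × 8.1702% = 11.52%

11.52%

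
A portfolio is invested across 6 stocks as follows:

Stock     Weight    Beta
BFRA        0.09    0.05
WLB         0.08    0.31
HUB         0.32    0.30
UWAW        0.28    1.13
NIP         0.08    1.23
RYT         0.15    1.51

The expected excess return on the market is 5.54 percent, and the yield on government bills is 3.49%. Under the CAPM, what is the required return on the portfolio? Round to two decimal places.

β_P = Σ w_i β_i = 0.09×0.05 + 0.08×0.31 + 0.32×0.30 + 0.28×1.13 + 0.08×1.23 + 0.15×1.51 = 0.7666
E(R_P) = R_f + β_P × MRP = 3.49% + 0.7666 × 5.54% = 7.74%

7.74%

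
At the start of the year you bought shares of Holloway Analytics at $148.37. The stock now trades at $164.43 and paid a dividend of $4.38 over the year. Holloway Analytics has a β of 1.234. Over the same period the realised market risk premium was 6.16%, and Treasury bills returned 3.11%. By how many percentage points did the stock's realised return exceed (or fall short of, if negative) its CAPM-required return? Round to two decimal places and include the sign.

Realised HPR = (P1 + D1 − P0) / P0 = (164.43 + 4.38 − 148.37) / 148.37 = 20.44 / 148.37 = 13.7764%
CAPM required = R_f + β·MRP = 3.11% + 1.234 × 6.16% = 10.71144%
α = realised − required = 13.7764% − 10.71144% = +3.06%

+3.06%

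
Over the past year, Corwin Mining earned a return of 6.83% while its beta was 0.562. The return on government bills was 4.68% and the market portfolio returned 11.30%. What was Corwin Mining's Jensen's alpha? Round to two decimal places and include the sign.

Market excess return = 11.30% − 4.68% = 6.62%
CAPM benchmark = R_f + β(R_m − R_f) = 4.68% + 0.562 × 6.62% = 8.40044%
α = actual − benchmark = 6.83% − 8.40044% = -1.57%

-1.57%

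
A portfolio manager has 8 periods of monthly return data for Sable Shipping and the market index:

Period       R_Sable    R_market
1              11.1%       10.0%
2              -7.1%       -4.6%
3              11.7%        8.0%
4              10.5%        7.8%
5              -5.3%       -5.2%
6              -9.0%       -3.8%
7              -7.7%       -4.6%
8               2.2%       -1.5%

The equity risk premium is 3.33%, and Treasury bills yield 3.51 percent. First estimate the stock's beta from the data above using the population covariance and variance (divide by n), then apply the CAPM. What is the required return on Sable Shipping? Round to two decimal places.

7.95%

Mean R_i = (11.1 − 7.1 + 11.7 + 10.5 − 5.3 − 9.0 − 7.7 + 2.2) / 8 = 0.8000%
Mean R_m = (10.0 − 4.6 + 8.0 + 7.8 − 5.2 − 3.8 − 4.6 − 1.5) / 8 = 0.7625%
Σ(R_i − R̄_i)(R_m − R̄_m) = 408.1600  ⇒  Cov = 408.1600 / 8 = 51.0200
Σ(R_m − R̄_m)² = 306.2388  ⇒  Var(R_m) = 306.2388 / 8 = 38.2799
β = Cov / Var(R_m) = 51.0200 / 38.2799 = 1.3328
E(R) = R_f + β × MRP = 3.51% + 1.3328 × 3.33% = 7.95%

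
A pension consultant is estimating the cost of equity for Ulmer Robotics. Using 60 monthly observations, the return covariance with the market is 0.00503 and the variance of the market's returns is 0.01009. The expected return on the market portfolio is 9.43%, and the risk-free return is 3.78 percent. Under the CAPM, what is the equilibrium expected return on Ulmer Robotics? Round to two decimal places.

6.60%

β = Cov(R_i, R_m) / Var(R_m) = 0.00503 / 0.01009 = 0.4985
MRP = 9.43% − 3.78% = 5.65%
E(R) = R_f + β × MRP = 3.78% + 0.4985 × 5.65% = 6.60%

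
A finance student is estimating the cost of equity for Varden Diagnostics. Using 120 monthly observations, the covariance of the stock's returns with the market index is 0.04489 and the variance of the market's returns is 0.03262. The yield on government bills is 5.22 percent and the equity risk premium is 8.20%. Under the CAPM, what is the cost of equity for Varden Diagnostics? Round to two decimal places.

β = Cov(R_i, R_m) / Var(R_m) = 0.04489 / 0.03262 = 1.3761
E(R) = R_f + β × MRP = 5.22% + 1.3761 × 8.20% = 16.50%

16.50%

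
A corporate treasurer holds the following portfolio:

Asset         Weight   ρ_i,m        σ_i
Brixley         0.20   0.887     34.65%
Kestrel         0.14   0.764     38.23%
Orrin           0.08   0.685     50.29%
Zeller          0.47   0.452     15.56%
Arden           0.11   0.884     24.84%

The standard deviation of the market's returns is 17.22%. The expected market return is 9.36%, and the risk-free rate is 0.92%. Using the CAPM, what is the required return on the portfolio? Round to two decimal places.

10.09%

β_Brixley = 0.887 × 34.65% / 17.22% = 1.7848
β_Kestrel = 0.764 × 38.23% / 17.22% = 1.6962
β_Orrin = 0.685 × 50.29% / 17.22% = 2.0005
β_Zeller = 0.452 × 15.56% / 17.22% = 0.4084
β_Arden = 0.884 × 24.84% / 17.22% = 1.2752
β_P = Σ w_i β_i = 0.20×1.7848 + 0.14×1.6962 + 0.08×2.0005 + 0.47×0.4084 + 0.11×1.2752 = 1.0867
MRP = 9.36% − 0.92% = 8.44%
E(R_P) = R_f + β_P × MRP = 0.92% + 1.0867 × 8.44% = 10.09%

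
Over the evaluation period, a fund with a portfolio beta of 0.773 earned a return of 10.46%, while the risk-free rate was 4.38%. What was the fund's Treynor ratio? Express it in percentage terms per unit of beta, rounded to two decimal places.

Treynor = (R_P − R_f) / β_P = (10.46% − 4.38%) / 0.7730 = 6.08% / 0.7730 = 7.87%

7.87%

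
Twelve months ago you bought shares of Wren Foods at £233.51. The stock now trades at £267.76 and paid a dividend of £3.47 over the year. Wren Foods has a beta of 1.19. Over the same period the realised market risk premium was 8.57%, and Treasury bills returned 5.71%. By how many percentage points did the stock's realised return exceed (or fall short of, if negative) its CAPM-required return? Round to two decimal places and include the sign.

Realised HPR = (P1 + D1 − P0) / P0 = (267.76 + 3.47 − 233.51) / 233.51 = 37.72 / 233.51 = 16.1535%
CAPM required = R_f + β·MRP = 5.71% + 1.19 × 8.57% = 15.9083%
α = realised − required = 16.1535% − 15.9083% = +0.25%

+0.25%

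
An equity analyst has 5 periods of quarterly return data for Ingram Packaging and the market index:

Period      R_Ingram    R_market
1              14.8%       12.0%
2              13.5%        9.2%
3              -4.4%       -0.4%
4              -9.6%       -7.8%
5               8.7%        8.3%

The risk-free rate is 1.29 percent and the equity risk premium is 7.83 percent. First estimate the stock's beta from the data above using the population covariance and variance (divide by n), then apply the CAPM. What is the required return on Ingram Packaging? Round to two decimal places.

Mean R_i = (14.8 + 13.5 − 4.4 − 9.6 + 8.7) / 5 = 4.6000%
Mean R_m = (12.0 + 9.2 − 0.4 − 7.8 + 8.3) / 5 = 4.2600%
Σ(R_i − R̄_i)(R_m − R̄_m) = 352.6700  ⇒  Cov = 352.6700 / 5 = 70.5340
Σ(R_m − R̄_m)² = 267.7920  ⇒  Var(R_m) = 267.7920 / 5 = 53.5584
β = Cov / Var(R_m) = 70.5340 / 53.5584 = 1.3170
E(R) = R_f + β × MRP = 1.29% + 1.3170 × 7.83% = 11.60%

11.60%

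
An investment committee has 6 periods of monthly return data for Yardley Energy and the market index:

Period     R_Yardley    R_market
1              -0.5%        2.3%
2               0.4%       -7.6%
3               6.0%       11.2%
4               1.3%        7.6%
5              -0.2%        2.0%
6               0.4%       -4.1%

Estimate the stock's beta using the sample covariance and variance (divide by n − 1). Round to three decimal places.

Mean R_i = (-0.5 + 0.4 + 6.0 + 1.3 − 0.2 + 0.4) / 6 = 1.2333%
Mean R_m = (2.3 − 7.6 + 11.2 + 7.6 + 2.0 − 4.1) / 6 = 1.9000%
Σ(R_i − R̄_i)(R_m − R̄_m) = 56.7900  ⇒  Cov = 56.7900 / 5 = 11.3580
Σ(R_m − R̄_m)² = 245.4000  ⇒  Var(R_m) = 245.4000 / 5 = 49.0800
β = Cov / Var(R_m) = 11.3580 / 49.0800 = 0.2314

0.231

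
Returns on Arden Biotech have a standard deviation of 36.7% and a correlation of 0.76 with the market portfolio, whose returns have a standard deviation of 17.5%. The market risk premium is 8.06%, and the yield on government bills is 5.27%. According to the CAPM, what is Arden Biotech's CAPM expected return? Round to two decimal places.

β = ρ × σ_i / σ_m = 0.76 × 36.7% / 17.5% = 1.5938
E(R) = 5.27% + 1.5938 × 8.06% = 18.12%

18.12%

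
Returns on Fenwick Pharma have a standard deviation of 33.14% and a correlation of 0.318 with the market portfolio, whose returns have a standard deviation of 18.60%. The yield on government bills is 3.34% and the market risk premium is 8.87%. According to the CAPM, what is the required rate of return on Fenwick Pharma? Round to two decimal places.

β = ρ × σ_i / σ_m = 0.318 × 33.14% / 18.60% = 0.5666
E(R) = 3.34% + 0.5666 × 8.87% = 8.37%

8.37%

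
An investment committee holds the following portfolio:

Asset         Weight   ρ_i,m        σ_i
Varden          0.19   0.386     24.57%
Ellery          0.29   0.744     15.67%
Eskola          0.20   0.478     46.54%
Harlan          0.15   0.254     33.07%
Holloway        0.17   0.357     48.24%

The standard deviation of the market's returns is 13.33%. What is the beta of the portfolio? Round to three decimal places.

β_Varden = 0.386 × 24.57% / 13.33% = 0.7115
β_Ellery = 0.744 × 15.67% / 13.33% = 0.8746
β_Eskola = 0.478 × 46.54% / 13.33% = 1.6689
β_Harlan = 0.254 × 33.07% / 13.33% = 0.6301
β_Holloway = 0.357 × 48.24% / 13.33% = 1.2919
β_P = Σ w_i β_i = 0.19×0.7115 + 0.29×0.8746 + 0.20×1.6689 + 0.15×0.6301 + 0.17×1.2919 = 1.0367

1.037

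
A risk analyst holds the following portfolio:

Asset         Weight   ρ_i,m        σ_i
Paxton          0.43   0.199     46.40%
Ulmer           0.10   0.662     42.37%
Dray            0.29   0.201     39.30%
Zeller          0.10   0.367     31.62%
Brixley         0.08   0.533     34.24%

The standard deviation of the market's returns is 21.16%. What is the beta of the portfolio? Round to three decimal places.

β_Paxton = 0.199 × 46.40% / 21.16% = 0.4364
β_Ulmer = 0.662 × 42.37% / 21.16% = 1.3256
β_Dray = 0.201 × 39.30% / 21.16% = 0.3733
β_Zeller = 0.367 × 31.62% / 21.16% = 0.5484
β_Brixley = 0.533 × 34.24% / 21.16% = 0.8625
β_P = Σ w_i β_i = 0.43×0.4364 + 0.10×1.3256 + 0.29×0.3733 + 0.10×0.5484 + 0.08×0.8625 = 0.5523

0.552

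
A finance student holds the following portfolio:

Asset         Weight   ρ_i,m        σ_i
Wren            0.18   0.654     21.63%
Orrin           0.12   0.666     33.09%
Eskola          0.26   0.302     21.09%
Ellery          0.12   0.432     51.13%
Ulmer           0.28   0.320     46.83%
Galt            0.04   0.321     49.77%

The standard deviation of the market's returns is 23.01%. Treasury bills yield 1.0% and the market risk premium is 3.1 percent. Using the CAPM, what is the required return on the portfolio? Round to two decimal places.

β_Wren = 0.654 × 21.63% / 23.01% = 0.6148
β_Orrin = 0.666 × 33.09% / 23.01% = 0.9578
β_Eskola = 0.302 × 21.09% / 23.01% = 0.2768
β_Ellery = 0.432 × 51.13% / 23.01% = 0.9599
β_Ulmer = 0.320 × 46.83% / 23.01% = 0.6513
β_Galt = 0.321 × 49.77% / 23.01% = 0.6943
β_P = Σ w_i β_i = 0.18×0.6148 + 0.12×0.9578 + 0.26×0.2768 + 0.12×0.9599 + 0.28×0.6513 + 0.04×0.6943 = 0.6229
E(R_P) = R_f + β_P × MRP = 1.0% + 0.6229 × 3.1% = 2.93%

2.93%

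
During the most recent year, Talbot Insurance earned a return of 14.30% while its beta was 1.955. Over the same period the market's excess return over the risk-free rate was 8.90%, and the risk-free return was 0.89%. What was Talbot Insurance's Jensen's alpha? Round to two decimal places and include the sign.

-3.99%

CAPM benchmark = R_f + β(R_m − R_f) = 0.89% + 1.955 × 8.90% = 18.28950%
α = actual − benchmark = 14.30% − 18.28950% = -3.99%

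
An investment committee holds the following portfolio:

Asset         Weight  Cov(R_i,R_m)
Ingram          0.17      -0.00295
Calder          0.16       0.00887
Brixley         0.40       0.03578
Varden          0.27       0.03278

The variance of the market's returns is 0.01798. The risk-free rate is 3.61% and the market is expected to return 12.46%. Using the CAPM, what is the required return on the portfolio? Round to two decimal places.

15.46%

β_Ingram = -0.00295 / 0.01798 = -0.1641
β_Calder = 0.00887 / 0.01798 = 0.4933
β_Brixley = 0.03578 / 0.01798 = 1.9900
β_Varden = 0.03278 / 0.01798 = 1.8231
β_P = Σ w_i β_i = 0.17×-0.1641 + 0.16×0.4933 + 0.40×1.9900 + 0.27×1.8231 = 1.3393
MRP = 12.46% − 3.61% = 8.85%
E(R_P) = R_f + β_P × MRP = 3.61% + 1.3393 × 8.85% = 15.46%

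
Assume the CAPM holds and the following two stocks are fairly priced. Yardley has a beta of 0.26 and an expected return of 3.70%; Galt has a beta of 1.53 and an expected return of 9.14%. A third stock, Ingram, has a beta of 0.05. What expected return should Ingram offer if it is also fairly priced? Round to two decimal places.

2.80%

MRP (SML slope) = (9.14% − 3.70%) / (1.53 − 0.26) = 5.44% / 1.27 = 4.2835%
R_f (intercept) = 3.70% − 0.26 × 4.2835% = 2.5863%
E(R_Ingram) = R_f + β × MRP = 2.5863% + 0.05 × 4.2835% = 2.80%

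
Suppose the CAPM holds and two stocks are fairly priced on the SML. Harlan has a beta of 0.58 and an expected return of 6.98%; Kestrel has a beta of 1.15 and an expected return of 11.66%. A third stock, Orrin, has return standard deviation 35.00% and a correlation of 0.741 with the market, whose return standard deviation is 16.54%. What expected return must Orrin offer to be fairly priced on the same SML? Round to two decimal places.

MRP = (11.66% − 6.98%) / (1.15 − 0.58) = 8.2105%
R_f = 6.98% − 0.58 × 8.2105% = 2.2179%
β_Orrin = ρ·σ_i/σ_m = 0.741 × 35.00 / 16.54 = 1.5680
E(R_Orrin) = R_f + β × MRP = 2.2179% + 1.5680 × 8.2105% = 15.09%

15.09%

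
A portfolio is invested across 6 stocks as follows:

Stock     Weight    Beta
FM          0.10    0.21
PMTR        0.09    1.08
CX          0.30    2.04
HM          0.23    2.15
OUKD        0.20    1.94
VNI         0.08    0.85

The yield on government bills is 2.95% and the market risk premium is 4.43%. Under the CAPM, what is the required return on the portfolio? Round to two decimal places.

10.40%

β_P = Σ w_i β_i = 0.10×0.21 + 0.09×1.08 + 0.30×2.04 + 0.23×2.15 + 0.20×1.94 + 0.08×0.85 = 1.6807
E(R_P) = R_f + β_P × MRP = 2.95% + 1.6807 × 4.43% = 10.40%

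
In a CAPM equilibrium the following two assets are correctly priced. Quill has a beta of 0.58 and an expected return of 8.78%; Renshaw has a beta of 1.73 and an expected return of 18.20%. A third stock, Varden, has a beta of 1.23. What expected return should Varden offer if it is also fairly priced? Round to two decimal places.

14.10%

MRP (SML slope) = (18.20% − 8.78%) / (1.73 − 0.58) = 9.42% / 1.15 = 8.1913%
R_f (intercept) = 8.78% − 0.58 × 8.1913% = 4.0290%
E(R_Varden) = R_f + β × MRP = 4.0290% + 1.23 × 8.1913% = 14.10%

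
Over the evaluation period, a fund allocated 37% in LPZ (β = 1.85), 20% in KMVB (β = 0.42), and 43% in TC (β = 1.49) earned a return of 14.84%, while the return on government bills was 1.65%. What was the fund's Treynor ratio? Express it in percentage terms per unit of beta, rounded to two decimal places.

9.36%

β_P = 0.37×1.85 + 0.20×0.42 + 0.43×1.49 = 1.4092
Treynor = (R_P − R_f) / β_P = (14.84% − 1.65%) / 1.4092 = 13.19% / 1.4092 = 9.36%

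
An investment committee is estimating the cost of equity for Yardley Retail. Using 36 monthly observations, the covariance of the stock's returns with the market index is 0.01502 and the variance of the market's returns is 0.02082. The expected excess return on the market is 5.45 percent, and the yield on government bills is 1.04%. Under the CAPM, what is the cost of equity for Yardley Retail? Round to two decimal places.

β = Cov(R_i, R_m) / Var(R_m) = 0.01502 / 0.02082 = 0.7214
E(R) = R_f + β × MRP = 1.04% + 0.7214 × 5.45% = 4.97%

4.97%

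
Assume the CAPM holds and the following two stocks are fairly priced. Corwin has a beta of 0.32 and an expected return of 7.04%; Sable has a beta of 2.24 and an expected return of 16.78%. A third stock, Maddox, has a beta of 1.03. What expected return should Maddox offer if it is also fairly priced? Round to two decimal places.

10.64%

MRP (SML slope) = (16.78% − 7.04%) / (2.24 − 0.32) = 9.74% / 1.92 = 5.0729%
R_f (intercept) = 7.04% − 0.32 × 5.0729% = 5.4167%
E(R_Maddox) = R_f + β × MRP = 5.4167% + 1.03 × 5.0729% = 10.64%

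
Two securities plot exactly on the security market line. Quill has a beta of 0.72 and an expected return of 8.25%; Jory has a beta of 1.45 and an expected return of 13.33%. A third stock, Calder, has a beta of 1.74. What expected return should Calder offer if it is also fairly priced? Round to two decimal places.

15.35%

MRP (SML slope) = (13.33% − 8.25%) / (1.45 − 0.72) = 5.08% / 0.73 = 6.9589%
R_f (intercept) = 8.25% − 0.72 × 6.9589% = 3.2396%
E(R_Calder) = R_f + β × MRP = 3.2396% + 1.74 × 6.9589% = 15.35%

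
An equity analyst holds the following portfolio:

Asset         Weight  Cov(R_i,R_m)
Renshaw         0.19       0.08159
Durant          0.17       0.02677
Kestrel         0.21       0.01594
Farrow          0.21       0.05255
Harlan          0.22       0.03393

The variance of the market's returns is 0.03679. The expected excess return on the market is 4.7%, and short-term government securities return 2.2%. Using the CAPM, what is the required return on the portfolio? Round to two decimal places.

β_Renshaw = 0.08159 / 0.03679 = 2.2177
β_Durant = 0.02677 / 0.03679 = 0.7276
β_Kestrel = 0.01594 / 0.03679 = 0.4333
β_Farrow = 0.05255 / 0.03679 = 1.4284
β_Harlan = 0.03393 / 0.03679 = 0.9223
β_P = Σ w_i β_i = 0.19×2.2177 + 0.17×0.7276 + 0.21×0.4333 + 0.21×1.4284 + 0.22×0.9223 = 1.1389
E(R_P) = R_f + β_P × MRP = 2.2% + 1.1389 × 4.7% = 7.55%

7.55%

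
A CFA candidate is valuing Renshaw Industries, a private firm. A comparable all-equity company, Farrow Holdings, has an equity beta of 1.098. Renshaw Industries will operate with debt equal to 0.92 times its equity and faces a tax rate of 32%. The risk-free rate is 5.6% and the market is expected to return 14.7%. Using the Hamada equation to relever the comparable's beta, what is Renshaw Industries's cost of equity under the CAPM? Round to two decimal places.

β_L = β_U × [1 + (1 − t)(D/E)] = 1.098 × [1 + (1 − 0.32) × 0.92]
    = 1.098 × [1 + 0.68 × 0.92] = 1.098 × 1.6256 = 1.7849
MRP = 14.7% − 5.6% = 9.10%
E(R) = R_f + β_L × MRP = 5.6% + 1.7849 × 9.1% = 21.84%

21.84%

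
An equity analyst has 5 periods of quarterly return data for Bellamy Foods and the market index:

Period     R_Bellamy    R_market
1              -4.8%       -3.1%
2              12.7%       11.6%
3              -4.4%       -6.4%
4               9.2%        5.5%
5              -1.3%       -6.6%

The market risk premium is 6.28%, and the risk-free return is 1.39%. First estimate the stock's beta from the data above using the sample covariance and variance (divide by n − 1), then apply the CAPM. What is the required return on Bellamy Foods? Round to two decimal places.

7.39%

Mean R_i = (-4.8 + 12.7 − 4.4 + 9.2 − 1.3) / 5 = 2.2800%
Mean R_m = (-3.1 + 11.6 − 6.4 + 5.5 − 6.6) / 5 = 0.2000%
Σ(R_i − R̄_i)(R_m − R̄_m) = 247.2600  ⇒  Cov = 247.2600 / 4 = 61.8150
Σ(R_m − R̄_m)² = 258.7400  ⇒  Var(R_m) = 258.7400 / 4 = 64.6850
β = Cov / Var(R_m) = 61.8150 / 64.6850 = 0.9556
E(R) = R_f + β × MRP = 1.39% + 0.9556 × 6.28% = 7.39%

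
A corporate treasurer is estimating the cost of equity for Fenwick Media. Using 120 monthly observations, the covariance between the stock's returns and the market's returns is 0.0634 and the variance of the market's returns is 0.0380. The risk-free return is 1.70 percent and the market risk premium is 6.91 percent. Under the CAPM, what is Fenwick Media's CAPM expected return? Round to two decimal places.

13.23%

β = Cov(R_i, R_m) / Var(R_m) = 0.0634 / 0.0380 = 1.6684
E(R) = R_f + β × MRP = 1.70% + 1.6684 × 6.91% = 13.23%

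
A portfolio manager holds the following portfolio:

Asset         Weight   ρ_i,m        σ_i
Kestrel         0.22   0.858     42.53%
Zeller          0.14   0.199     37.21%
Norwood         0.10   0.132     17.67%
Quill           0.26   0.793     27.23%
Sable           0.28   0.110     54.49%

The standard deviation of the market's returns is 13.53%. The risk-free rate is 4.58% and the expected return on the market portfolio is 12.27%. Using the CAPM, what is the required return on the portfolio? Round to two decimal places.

β_Kestrel = 0.858 × 42.53% / 13.53% = 2.6970
β_Zeller = 0.199 × 37.21% / 13.53% = 0.5473
β_Norwood = 0.132 × 17.67% / 13.53% = 0.1724
β_Quill = 0.793 × 27.23% / 13.53% = 1.5960
β_Sable = 0.110 × 54.49% / 13.53% = 0.4430
β_P = Σ w_i β_i = 0.22×2.6970 + 0.14×0.5473 + 0.10×0.1724 + 0.26×1.5960 + 0.28×0.4430 = 1.2262
MRP = 12.27% − 4.58% = 7.69%
E(R_P) = R_f + β_P × MRP = 4.58% + 1.2262 × 7.69% = 14.01%

14.01%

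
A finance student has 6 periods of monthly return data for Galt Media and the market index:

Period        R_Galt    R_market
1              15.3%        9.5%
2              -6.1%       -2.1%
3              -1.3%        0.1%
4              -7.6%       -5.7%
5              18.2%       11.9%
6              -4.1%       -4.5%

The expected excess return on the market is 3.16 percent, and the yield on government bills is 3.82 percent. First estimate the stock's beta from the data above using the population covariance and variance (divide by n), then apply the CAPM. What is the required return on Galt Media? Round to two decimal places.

Mean R_i = (15.3 − 6.1 − 1.3 − 7.6 + 18.2 − 4.1) / 6 = 2.4000%
Mean R_m = (9.5 − 2.1 + 0.1 − 5.7 + 11.9 − 4.5) / 6 = 1.5333%
Σ(R_i − R̄_i)(R_m − R̄_m) = 414.3000  ⇒  Cov = 414.3000 / 6 = 69.0500
Σ(R_m − R̄_m)² = 274.9133  ⇒  Var(R_m) = 274.9133 / 6 = 45.8189
β = Cov / Var(R_m) = 69.0500 / 45.8189 = 1.5070
E(R) = R_f + β × MRP = 3.82% + 1.5070 × 3.16% = 8.58%

8.58%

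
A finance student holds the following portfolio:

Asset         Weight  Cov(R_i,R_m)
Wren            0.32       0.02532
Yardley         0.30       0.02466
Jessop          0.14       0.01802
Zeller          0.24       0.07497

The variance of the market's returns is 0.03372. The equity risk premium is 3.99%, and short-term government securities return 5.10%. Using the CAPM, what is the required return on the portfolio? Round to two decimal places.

9.36%

β_Wren = 0.02532 / 0.03372 = 0.7509
β_Yardley = 0.02466 / 0.03372 = 0.7313
β_Jessop = 0.01802 / 0.03372 = 0.5344
β_Zeller = 0.07497 / 0.03372 = 2.2233
β_P = Σ w_i β_i = 0.32×0.7509 + 0.30×0.7313 + 0.14×0.5344 + 0.24×2.2233 = 1.0681
E(R_P) = R_f + β_P × MRP = 5.10% + 1.0681 × 3.99% = 9.36%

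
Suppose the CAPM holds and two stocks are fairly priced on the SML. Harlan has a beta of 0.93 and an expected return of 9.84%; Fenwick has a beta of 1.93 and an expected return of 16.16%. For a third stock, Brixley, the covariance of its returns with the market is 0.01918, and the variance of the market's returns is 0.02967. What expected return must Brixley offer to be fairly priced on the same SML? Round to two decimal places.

MRP = (16.16% − 9.84%) / (1.93 − 0.93) = 6.3200%
R_f = 9.84% − 0.93 × 6.3200% = 3.9624%
β_Brixley = Cov / Var(R_m) = 0.01918 / 0.02967 = 0.6464
E(R_Brixley) = R_f + β × MRP = 3.9624% + 0.6464 × 6.3200% = 8.05%

8.05%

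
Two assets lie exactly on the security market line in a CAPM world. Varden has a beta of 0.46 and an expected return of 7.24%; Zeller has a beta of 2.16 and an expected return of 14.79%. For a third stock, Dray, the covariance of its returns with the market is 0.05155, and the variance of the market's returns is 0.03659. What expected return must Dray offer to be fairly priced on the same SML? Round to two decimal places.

11.45%

MRP = (14.79% − 7.24%) / (2.16 − 0.46) = 4.4412%
R_f = 7.24% − 0.46 × 4.4412% = 5.1970%
β_Dray = Cov / Var(R_m) = 0.05155 / 0.03659 = 1.4089
E(R_Dray) = R_f + β × MRP = 5.1970% + 1.4089 × 4.4412% = 11.45%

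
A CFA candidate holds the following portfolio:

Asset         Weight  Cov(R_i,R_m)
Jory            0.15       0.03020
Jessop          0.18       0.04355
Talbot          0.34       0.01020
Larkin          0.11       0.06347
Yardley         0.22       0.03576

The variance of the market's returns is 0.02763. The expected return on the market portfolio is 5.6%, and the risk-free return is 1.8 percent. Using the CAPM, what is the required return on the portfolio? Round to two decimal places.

6.02%

β_Jory = 0.03020 / 0.02763 = 1.0930
β_Jessop = 0.04355 / 0.02763 = 1.5762
β_Talbot = 0.01020 / 0.02763 = 0.3692
β_Larkin = 0.06347 / 0.02763 = 2.2971
β_Yardley = 0.03576 / 0.02763 = 1.2942
β_P = Σ w_i β_i = 0.15×1.0930 + 0.18×1.5762 + 0.34×0.3692 + 0.11×2.2971 + 0.22×1.2942 = 1.1106
MRP = 5.6% − 1.8% = 3.80%
E(R_P) = R_f + β_P × MRP = 1.8% + 1.1106 × 3.8% = 6.02%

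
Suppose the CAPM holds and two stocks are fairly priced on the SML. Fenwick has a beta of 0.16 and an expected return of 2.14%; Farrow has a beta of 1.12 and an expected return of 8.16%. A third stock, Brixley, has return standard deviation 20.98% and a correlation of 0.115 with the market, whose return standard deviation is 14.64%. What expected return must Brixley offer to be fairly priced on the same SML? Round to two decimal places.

2.17%

MRP = (8.16% − 2.14%) / (1.12 − 0.16) = 6.2708%
R_f = 2.14% − 0.16 × 6.2708% = 1.1367%
β_Brixley = ρ·σ_i/σ_m = 0.115 × 20.98 / 14.64 = 0.1648
E(R_Brixley) = R_f + β × MRP = 1.1367% + 0.1648 × 6.2708% = 2.17%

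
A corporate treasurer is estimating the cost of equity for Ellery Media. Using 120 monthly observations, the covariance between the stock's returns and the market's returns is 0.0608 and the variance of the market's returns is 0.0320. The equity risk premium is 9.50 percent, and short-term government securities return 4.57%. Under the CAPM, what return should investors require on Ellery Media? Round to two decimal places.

22.62%

β = Cov(R_i, R_m) / Var(R_m) = 0.0608 / 0.0320 = 1.9000
E(R) = R_f + β × MRP = 4.57% + 1.9000 × 9.50% = 22.62%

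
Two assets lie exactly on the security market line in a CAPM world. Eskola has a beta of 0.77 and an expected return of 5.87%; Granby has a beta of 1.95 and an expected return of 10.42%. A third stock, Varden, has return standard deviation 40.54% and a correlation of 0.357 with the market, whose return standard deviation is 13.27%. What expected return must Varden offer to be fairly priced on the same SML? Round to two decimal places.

7.11%

MRP = (10.42% − 5.87%) / (1.95 − 0.77) = 3.8559%
R_f = 5.87% − 0.77 × 3.8559% = 2.9010%
β_Varden = ρ·σ_i/σ_m = 0.357 × 40.54 / 13.27 = 1.0906
E(R_Varden) = R_f + β × MRP = 2.9010% + 1.0906 × 3.8559% = 7.11%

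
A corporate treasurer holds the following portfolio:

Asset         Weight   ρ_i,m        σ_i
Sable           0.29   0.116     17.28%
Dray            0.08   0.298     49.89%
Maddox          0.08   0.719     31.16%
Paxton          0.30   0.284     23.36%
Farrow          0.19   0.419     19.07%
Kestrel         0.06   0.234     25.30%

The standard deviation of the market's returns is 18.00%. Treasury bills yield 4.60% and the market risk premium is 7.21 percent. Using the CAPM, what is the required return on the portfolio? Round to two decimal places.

β_Sable = 0.116 × 17.28% / 18.00% = 0.1114
β_Dray = 0.298 × 49.89% / 18.00% = 0.8260
β_Maddox = 0.719 × 31.16% / 18.00% = 1.2447
β_Paxton = 0.284 × 23.36% / 18.00% = 0.3686
β_Farrow = 0.419 × 19.07% / 18.00% = 0.4439
β_Kestrel = 0.234 × 25.30% / 18.00% = 0.3289
β_P = Σ w_i β_i = 0.29×0.1114 + 0.08×0.8260 + 0.08×1.2447 + 0.30×0.3686 + 0.19×0.4439 + 0.06×0.3289 = 0.4126
E(R_P) = R_f + β_P × MRP = 4.60% + 0.4126 × 7.21% = 7.57%

7.57%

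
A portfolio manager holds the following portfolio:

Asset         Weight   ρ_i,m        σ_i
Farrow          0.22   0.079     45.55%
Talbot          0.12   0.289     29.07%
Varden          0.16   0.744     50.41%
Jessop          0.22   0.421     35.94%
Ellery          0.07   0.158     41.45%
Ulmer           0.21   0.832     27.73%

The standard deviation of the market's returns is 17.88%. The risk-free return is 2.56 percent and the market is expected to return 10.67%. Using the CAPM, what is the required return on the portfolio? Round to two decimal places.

β_Farrow = 0.079 × 45.55% / 17.88% = 0.2013
β_Talbot = 0.289 × 29.07% / 17.88% = 0.4699
β_Varden = 0.744 × 50.41% / 17.88% = 2.0976
β_Jessop = 0.421 × 35.94% / 17.88% = 0.8462
β_Ellery = 0.158 × 41.45% / 17.88% = 0.3663
β_Ulmer = 0.832 × 27.73% / 17.88% = 1.2903
β_P = Σ w_i β_i = 0.22×0.2013 + 0.12×0.4699 + 0.16×2.0976 + 0.22×0.8462 + 0.07×0.3663 + 0.21×1.2903 = 0.9191
MRP = 10.67% − 2.56% = 8.11%
E(R_P) = R_f + β_P × MRP = 2.56% + 0.9191 × 8.11% = 10.01%

10.01%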